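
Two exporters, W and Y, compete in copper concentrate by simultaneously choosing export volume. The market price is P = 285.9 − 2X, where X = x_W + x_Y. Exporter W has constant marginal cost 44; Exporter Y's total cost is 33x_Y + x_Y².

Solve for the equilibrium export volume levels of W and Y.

47.28, 26.39

Exporter W's profit: π = x_W(285.9 − 2(x_W + x_Y)) − 44x_W.
∂π/∂x_W = 241.9 − 4x_W − 2x_Y = 0, so x_W = 60.475 − 0.5x_Y.
For Y: ∂π/∂x_Y = 252.9 − 6x_Y − 2x_W = 0 ⇒ x_Y = 42.15 − (1/3)x_W.
Solving the two reaction functions simultaneously: (1 − (−0.5)(−1/3))x_W = 60.475 − 0.5·42.15, so (5/6)x_W = 39.4 and x_W = 47.28.
Then x_Y = 42.15 − (1/3)·47.28 = 26.39.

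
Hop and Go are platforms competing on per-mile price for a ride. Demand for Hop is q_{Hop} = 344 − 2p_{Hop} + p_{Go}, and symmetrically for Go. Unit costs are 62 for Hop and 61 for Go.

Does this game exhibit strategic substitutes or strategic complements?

Hop's profit: π = (p_{Hop} − 62)(344 − 2p_{Hop} + p_{Go}).
∂π/∂p_{Hop} = 468 − 4p_{Hop} + p_{Go} = 0 ⇒ p_{Hop} = 117 + 0.25p_{Go}.
The best-response slope dp_{Hop}/dp_{Go} = 0.25 > 0: the reaction function is upward-sloping, so the choices are strategic complements.

strategic complements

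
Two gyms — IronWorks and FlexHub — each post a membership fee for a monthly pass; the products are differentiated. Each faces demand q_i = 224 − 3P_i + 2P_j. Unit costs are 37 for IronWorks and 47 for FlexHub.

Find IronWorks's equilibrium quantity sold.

IronWorks's profit: π = (P_{IronWorks} − 37)(224 − 3P_{IronWorks} + 2P_{FlexHub}).
∂π/∂P_{IronWorks} = 335 − 6P_{IronWorks} + 2P_{FlexHub} = 0 ⇒ P_{IronWorks} = 335/6 + (1/3)P_{FlexHub}.
Similarly P_{FlexHub} = 365/6 + (1/3)P_{IronWorks}.
Substituting the second reaction function into the first: P_{IronWorks} = 335/6 + (1/3)(365/6 + (1/3)P_{IronWorks}), which gives (8/9)P_{IronWorks} = 685/9 ⇒ P_{IronWorks} = 85.625.
Then P_{FlexHub} = 365/6 + (1/3)·85.625 = 89.375.
q_{IronWorks} = 224 − 3·85.625 + 2·89.375 = 145.875.

145.875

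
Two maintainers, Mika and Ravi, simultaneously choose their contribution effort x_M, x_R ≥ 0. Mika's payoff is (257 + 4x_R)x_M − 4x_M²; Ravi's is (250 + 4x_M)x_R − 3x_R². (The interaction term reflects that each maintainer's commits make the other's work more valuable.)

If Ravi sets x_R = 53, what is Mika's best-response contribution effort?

58.625

Expanding Mika's payoff: 257x_M + 4x_Rx_M − 4x_M².
∂π/∂x_M = 257 + 4x_R − 8x_M = 0, so x_M = 32.125 + 0.5x_R.
At x_R = 53: x_M = 32.125 + 0.5·53 = 58.625.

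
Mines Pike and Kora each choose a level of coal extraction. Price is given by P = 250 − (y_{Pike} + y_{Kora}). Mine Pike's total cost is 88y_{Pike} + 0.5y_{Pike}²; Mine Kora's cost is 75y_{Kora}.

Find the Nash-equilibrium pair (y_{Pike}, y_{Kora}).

29.8, 72.6

Mine Pike's profit: π = y_{Pike}(250 − (y_{Pike} + y_{Kora})) − 88y_{Pike} − 0.5y_{Pike}².
∂π/∂y_{Pike} = 162 − 3y_{Pike} − y_{Kora} = 0, so y_{Pike} = 54 − (1/3)y_{Kora}.
For Kora: ∂π/∂y_{Kora} = 175 − 2y_{Kora} − y_{Pike} = 0 ⇒ y_{Kora} = 87.5 − 0.5y_{Pike}.
Plugging y_{Kora} into Pike's best response: y_{Pike} = 54 − (1/3)(87.5 − 0.5y_{Pike}) ⇒ (5/6)y_{Pike} = 149/6, so y_{Pike} = 29.8.
Then y_{Kora} = 87.5 − 0.5·29.8 = 72.6.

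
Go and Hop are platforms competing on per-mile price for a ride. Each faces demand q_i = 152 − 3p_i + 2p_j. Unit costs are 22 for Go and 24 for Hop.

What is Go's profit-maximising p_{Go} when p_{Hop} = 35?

Go's profit: π = (p_{Go} − 22)(152 − 3p_{Go} + 2p_{Hop}).
∂π/∂p_{Go} = 218 − 6p_{Go} + 2p_{Hop} = 0 ⇒ p_{Go} = 109/3 + (1/3)p_{Hop}.
At p_{Hop} = 35: p_{Go} = 109/3 + (1/3)·35 = 48.

48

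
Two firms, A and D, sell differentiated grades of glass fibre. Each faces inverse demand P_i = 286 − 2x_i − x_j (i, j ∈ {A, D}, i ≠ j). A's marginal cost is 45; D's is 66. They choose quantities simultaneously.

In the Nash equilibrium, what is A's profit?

Firm A's profit: π = x_A(286 − 2x_A − x_D) − 45x_A.
∂π/∂x_A = 241 − 4x_A − x_D = 0 ⇒ x_A = 60.25 − 0.25x_D.
Similarly x_D = 55 − 0.25x_A.
Solving the two reaction functions simultaneously: (1 − (−0.25)(−0.25))x_A = 60.25 − 0.25·55, so 0.9375x_A = 46.5 and x_A = 49.6.
Then x_D = 55 − 0.25·49.6 = 42.6.
P_A = 286 − 2·49.6 − 42.6 = 144.2.
Profit = (144.2 − 45)·49.6 = 4920.32.

4920.32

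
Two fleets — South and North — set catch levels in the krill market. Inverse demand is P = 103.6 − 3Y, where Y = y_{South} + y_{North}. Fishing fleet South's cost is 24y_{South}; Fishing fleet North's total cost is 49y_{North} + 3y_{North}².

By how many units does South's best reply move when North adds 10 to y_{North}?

-5

Fishing fleet South's profit: π = y_{South}(103.6 − 3(y_{South} + y_{North})) − 24y_{South}.
∂π/∂y_{South} = 79.6 − 6y_{South} − 3y_{North} = 0, so y_{South} = 199/15 − 0.5y_{North}.
The reaction-function slope is −0.5, so a 10-unit rise in y_{North} moves y_{South} by −0.5 × 10 = −5. South's best response falls — the actions are strategic substitutes.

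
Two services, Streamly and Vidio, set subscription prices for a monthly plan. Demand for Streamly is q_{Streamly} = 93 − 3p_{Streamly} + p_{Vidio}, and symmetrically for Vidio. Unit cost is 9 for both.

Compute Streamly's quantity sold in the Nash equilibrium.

Streamly's profit: π = (p_{Streamly} − 9)(93 − 3p_{Streamly} + p_{Vidio}).
∂π/∂p_{Streamly} = 120 − 6p_{Streamly} + p_{Vidio} = 0 ⇒ p_{Streamly} = 20 + (1/6)p_{Vidio}.
The game is symmetric, so in equilibrium p_{Vidio} = p_{Streamly}: the reaction function gives (5/6)p_{Streamly} = 20, hence p_{Streamly} = 24.
q_{Streamly} = 93 − 3·24 + 24 = 45.

45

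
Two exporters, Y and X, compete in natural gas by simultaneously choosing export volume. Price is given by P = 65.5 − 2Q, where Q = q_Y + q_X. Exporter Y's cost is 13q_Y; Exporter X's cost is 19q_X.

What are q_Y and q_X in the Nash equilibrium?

Exporter Y's profit: π = q_Y(65.5 − 2(q_Y + q_X)) − 13q_Y.
∂π/∂q_Y = 52.5 − 4q_Y − 2q_X = 0, so q_Y = 13.125 − 0.5q_X.
By the same steps for X: q_X = 11.625 − 0.5q_Y.
Solving the two reaction functions simultaneously: (1 − (−0.5)(−0.5))q_Y = 13.125 − 0.5·11.625, so 0.75q_Y = 7.3125 and q_Y = 9.75.
Then q_X = 11.625 − 0.5·9.75 = 6.75.

9.75, 6.75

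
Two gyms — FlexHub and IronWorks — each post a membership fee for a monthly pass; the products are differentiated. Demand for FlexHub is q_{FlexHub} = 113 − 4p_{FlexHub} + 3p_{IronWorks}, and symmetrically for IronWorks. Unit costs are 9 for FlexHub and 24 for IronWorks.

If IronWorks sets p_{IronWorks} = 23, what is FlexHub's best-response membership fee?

27.25

FlexHub's profit: π = (p_{FlexHub} − 9)(113 − 4p_{FlexHub} + 3p_{IronWorks}).
∂π/∂p_{FlexHub} = 149 − 8p_{FlexHub} + 3p_{IronWorks} = 0 ⇒ p_{FlexHub} = 18.625 + 0.375p_{IronWorks}.
At p_{IronWorks} = 23: p_{FlexHub} = 18.625 + 0.375·23 = 27.25.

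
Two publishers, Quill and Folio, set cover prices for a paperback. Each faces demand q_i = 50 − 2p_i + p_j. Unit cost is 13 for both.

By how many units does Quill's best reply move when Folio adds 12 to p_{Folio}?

3

Quill's profit: π = (p_{Quill} − 13)(50 − 2p_{Quill} + p_{Folio}).
∂π/∂p_{Quill} = 76 − 4p_{Quill} + p_{Folio} = 0 ⇒ p_{Quill} = 19 + 0.25p_{Folio}.
The reaction-function slope is 0.25, so a 12-unit rise in p_{Folio} moves p_{Quill} by 0.25 × 12 = 3. Quill's best response rises — the actions are strategic complements.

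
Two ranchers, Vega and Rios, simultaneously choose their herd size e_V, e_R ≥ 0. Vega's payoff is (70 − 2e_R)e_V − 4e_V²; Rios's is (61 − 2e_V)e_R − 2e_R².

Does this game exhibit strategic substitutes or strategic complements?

strategic substitutes

Expanding Vega's payoff: 70e_V − 2e_Re_V − 4e_V².
∂π/∂e_V = 70 − 2e_R − 8e_V = 0, so e_V = 8.75 − 0.25e_R.
The best-response slope de_V/de_R = −0.25 < 0: the reaction function is downward-sloping, so the choices are strategic substitutes.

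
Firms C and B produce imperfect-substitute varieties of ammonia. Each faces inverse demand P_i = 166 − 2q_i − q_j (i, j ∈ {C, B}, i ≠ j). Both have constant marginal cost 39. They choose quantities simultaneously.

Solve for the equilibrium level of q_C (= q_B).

25.4

Firm C's profit: π = q_C(166 − 2q_C − q_B) − 39q_C.
∂π/∂q_C = 127 − 4q_C − q_B = 0 ⇒ q_C = 31.75 − 0.25q_B.
The game is symmetric, so in equilibrium q_B = q_C: the reaction function gives 1.25q_C = 31.75, hence q_C = 25.4.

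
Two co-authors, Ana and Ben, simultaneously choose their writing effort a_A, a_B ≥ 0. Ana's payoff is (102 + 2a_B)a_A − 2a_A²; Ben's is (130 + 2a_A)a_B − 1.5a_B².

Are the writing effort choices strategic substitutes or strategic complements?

strategic complements

Expanding Ana's payoff: 102a_A + 2a_Ba_A − 2a_A².
∂π/∂a_A = 102 + 2a_B − 4a_A = 0, so a_A = 25.5 + 0.5a_B.
The best-response slope da_A/da_B = 0.5 > 0: the reaction function is upward-sloping, so the choices are strategic complements.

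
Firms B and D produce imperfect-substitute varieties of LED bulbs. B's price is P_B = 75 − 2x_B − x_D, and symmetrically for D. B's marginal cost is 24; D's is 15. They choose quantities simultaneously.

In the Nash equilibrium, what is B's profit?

184.32

Firm B's profit: π = x_B(75 − 2x_B − x_D) − 24x_B.
∂π/∂x_B = 51 − 4x_B − x_D = 0 ⇒ x_B = 12.75 − 0.25x_D.
Similarly x_D = 15 − 0.25x_B.
Solving the two reaction functions simultaneously: (1 − (−0.25)(−0.25))x_B = 12.75 − 0.25·15, so 0.9375x_B = 9 and x_B = 9.6.
Then x_D = 15 − 0.25·9.6 = 12.6.
P_B = 75 − 2·9.6 − 12.6 = 43.2.
Profit = (43.2 − 24)·9.6 = 184.32.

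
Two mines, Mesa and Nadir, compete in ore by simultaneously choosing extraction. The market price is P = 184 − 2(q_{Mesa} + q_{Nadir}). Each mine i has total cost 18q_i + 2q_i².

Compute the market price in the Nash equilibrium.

117.6

Mine Mesa's profit: π = q_{Mesa}(184 − 2(q_{Mesa} + q_{Nadir})) − 18q_{Mesa} − 2q_{Mesa}².
∂π/∂q_{Mesa} = 166 − 8q_{Mesa} − 2q_{Nadir} = 0, so q_{Mesa} = 20.75 − 0.25q_{Nadir}.
By symmetry q_{Nadir} = q_{Mesa}; substituting into the reaction function, 1.25q_{Mesa} = 20.75 and q_{Mesa} = 16.6.
Equilibrium price: P = 184 − 2·33.2 = 117.6.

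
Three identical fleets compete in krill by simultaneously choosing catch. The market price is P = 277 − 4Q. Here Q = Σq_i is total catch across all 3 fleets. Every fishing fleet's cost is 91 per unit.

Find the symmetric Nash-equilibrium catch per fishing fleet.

11.625

A representative fishing fleet's profit is π_i = q_i(277 − 4Q) − 91q_i, with Q = q_i + Σ_{j≠i} q_j.
First-order condition: 186 − 8q_i − 4Σ_{j≠i} q_j = 0.
Imposing symmetry (q_j = q for all j) turns Σ_{j≠i} q_j into 2q, so 186 = 16q and q = 11.625.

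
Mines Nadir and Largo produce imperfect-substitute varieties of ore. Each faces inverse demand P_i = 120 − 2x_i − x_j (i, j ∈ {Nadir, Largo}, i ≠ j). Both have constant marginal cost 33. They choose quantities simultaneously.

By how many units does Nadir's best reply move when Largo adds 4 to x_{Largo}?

Mine Nadir's profit: π = x_{Nadir}(120 − 2x_{Nadir} − x_{Largo}) − 33x_{Nadir}.
∂π/∂x_{Nadir} = 87 − 4x_{Nadir} − x_{Largo} = 0 ⇒ x_{Nadir} = 21.75 − 0.25x_{Largo}.
The reaction-function slope is −0.25, so a 4-unit rise in x_{Largo} moves x_{Nadir} by −0.25 × 4 = −1. Nadir's best response falls — the actions are strategic substitutes.

-1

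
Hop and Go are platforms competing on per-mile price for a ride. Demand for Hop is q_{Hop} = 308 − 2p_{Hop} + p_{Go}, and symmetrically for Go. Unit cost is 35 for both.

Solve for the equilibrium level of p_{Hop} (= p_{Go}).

Hop's profit: π = (p_{Hop} − 35)(308 − 2p_{Hop} + p_{Go}).
∂π/∂p_{Hop} = 378 − 4p_{Hop} + p_{Go} = 0 ⇒ p_{Hop} = 94.5 + 0.25p_{Go}.
The game is symmetric, so in equilibrium p_{Go} = p_{Hop}: the reaction function gives 0.75p_{Hop} = 94.5, hence p_{Hop} = 126.

126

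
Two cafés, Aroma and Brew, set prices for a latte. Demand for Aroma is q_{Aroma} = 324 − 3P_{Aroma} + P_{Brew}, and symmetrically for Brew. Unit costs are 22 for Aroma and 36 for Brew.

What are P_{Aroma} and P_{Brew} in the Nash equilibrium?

79.2, 85.2

Aroma's profit: π = (P_{Aroma} − 22)(324 − 3P_{Aroma} + P_{Brew}).
∂π/∂P_{Aroma} = 390 − 6P_{Aroma} + P_{Brew} = 0 ⇒ P_{Aroma} = 65 + (1/6)P_{Brew}.
Similarly P_{Brew} = 72 + (1/6)P_{Aroma}.
Substituting the second reaction function into the first: P_{Aroma} = 65 + (1/6)(72 + (1/6)P_{Aroma}), which gives (35/36)P_{Aroma} = 77 ⇒ P_{Aroma} = 79.2.
Then P_{Brew} = 72 + (1/6)·79.2 = 85.2.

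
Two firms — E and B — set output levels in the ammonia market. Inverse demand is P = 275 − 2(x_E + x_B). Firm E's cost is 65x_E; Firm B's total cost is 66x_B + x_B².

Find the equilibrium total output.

62.9

Firm E's profit: π = x_E(275 − 2(x_E + x_B)) − 65x_E.
∂π/∂x_E = 210 − 4x_E − 2x_B = 0, so x_E = 52.5 − 0.5x_B.
For B: ∂π/∂x_B = 209 − 6x_B − 2x_E = 0 ⇒ x_B = 209/6 − (1/3)x_E.
Plugging x_B into E's best response: x_E = 52.5 − 0.5(209/6 − (1/3)x_E) ⇒ (5/6)x_E = 421/12, so x_E = 42.1.
Then x_B = 209/6 − (1/3)·42.1 = 20.8.
Total output: 42.1 + 20.8 = 62.9.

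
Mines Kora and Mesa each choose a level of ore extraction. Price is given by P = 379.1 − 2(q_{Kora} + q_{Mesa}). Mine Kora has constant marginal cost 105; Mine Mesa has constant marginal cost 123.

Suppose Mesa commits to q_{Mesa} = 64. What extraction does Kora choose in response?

Mine Kora's profit: π = q_{Kora}(379.1 − 2(q_{Kora} + q_{Mesa})) − 105q_{Kora}.
∂π/∂q_{Kora} = 274.1 − 4q_{Kora} − 2q_{Mesa} = 0, so q_{Kora} = 68.525 − 0.5q_{Mesa}.
At q_{Mesa} = 64: q_{Kora} = 68.525 − 0.5·64 = 36.525.

36.525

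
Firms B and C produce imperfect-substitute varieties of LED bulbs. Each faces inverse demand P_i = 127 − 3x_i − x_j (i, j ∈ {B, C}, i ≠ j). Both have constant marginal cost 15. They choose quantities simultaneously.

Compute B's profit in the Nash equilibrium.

768

Firm B's profit: π = x_B(127 − 3x_B − x_C) − 15x_B.
∂π/∂x_B = 112 − 6x_B − x_C = 0 ⇒ x_B = 56/3 − (1/6)x_C.
The game is symmetric, so in equilibrium x_C = x_B: the reaction function gives (7/6)x_B = 56/3, hence x_B = 16.
P_B = 127 − 3·16 − 16 = 63.
Profit = (63 − 15)·16 = 768.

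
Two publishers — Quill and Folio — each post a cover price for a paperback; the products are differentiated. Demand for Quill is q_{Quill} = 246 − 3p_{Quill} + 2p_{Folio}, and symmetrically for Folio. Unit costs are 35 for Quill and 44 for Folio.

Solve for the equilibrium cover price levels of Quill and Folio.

89.4375, 92.8125

Quill's profit: π = (p_{Quill} − 35)(246 − 3p_{Quill} + 2p_{Folio}).
∂π/∂p_{Quill} = 351 − 6p_{Quill} + 2p_{Folio} = 0 ⇒ p_{Quill} = 58.5 + (1/3)p_{Folio}.
Similarly p_{Folio} = 63 + (1/3)p_{Quill}.
Substituting the second reaction function into the first: p_{Quill} = 58.5 + (1/3)(63 + (1/3)p_{Quill}), which gives (8/9)p_{Quill} = 79.5 ⇒ p_{Quill} = 89.4375.
Then p_{Folio} = 63 + (1/3)·89.4375 = 92.8125.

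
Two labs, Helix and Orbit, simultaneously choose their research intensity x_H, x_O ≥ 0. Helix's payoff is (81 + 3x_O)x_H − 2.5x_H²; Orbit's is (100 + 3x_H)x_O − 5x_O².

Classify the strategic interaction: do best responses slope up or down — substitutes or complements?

Expanding Helix's payoff: 81x_H + 3x_Ox_H − 2.5x_H².
∂π/∂x_H = 81 + 3x_O − 5x_H = 0, so x_H = 16.2 + 0.6x_O.
The best-response slope dx_H/dx_O = 0.6 > 0: the reaction function is upward-sloping, so the choices are strategic complements.

strategic complements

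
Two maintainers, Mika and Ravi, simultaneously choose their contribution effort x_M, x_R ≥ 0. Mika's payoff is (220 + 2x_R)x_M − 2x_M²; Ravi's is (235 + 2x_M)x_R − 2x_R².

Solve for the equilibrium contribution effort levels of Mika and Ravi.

Expanding Mika's payoff: 220x_M + 2x_Rx_M − 2x_M².
∂π/∂x_M = 220 + 2x_R − 4x_M = 0, so x_M = 55 + 0.5x_R.
Likewise for Ravi: x_R = 58.75 + 0.5x_M.
Plugging x_R into Mika's best response: x_M = 55 + 0.5(58.75 + 0.5x_M) ⇒ 0.75x_M = 84.375, so x_M = 112.5.
Then x_R = 58.75 + 0.5·112.5 = 115.

112.5, 115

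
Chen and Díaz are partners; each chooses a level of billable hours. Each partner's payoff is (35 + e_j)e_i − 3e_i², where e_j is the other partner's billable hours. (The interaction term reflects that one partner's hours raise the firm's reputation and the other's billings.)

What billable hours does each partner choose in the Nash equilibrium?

7

Chen's payoff is (35 + e_D)e_C − 3e_C².
∂π/∂e_C = 35 + e_D − 6e_C = 0, so e_C = 35/6 + (1/6)e_D.
By symmetry e_D = e_C; substituting into the reaction function, (5/6)e_C = 35/6 and e_C = 7.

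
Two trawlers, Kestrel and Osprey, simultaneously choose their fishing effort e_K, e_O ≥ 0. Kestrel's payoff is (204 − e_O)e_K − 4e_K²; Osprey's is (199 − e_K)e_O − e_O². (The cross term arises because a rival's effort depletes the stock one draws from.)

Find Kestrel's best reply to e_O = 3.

Expanding Kestrel's payoff: 204e_K − e_Oe_K − 4e_K².
∂π/∂e_K = 204 − e_O − 8e_K = 0, so e_K = 25.5 − 0.125e_O.
At e_O = 3: e_K = 25.5 − 0.125·3 = 25.125.

25.125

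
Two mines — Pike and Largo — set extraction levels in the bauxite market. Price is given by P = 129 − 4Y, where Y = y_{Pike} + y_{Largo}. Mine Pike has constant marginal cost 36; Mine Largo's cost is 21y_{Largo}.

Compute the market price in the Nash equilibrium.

62

Mine Pike's profit: π = y_{Pike}(129 − 4(y_{Pike} + y_{Largo})) − 36y_{Pike}.
∂π/∂y_{Pike} = 93 − 8y_{Pike} − 4y_{Largo} = 0, so y_{Pike} = 11.625 − 0.5y_{Largo}.
By the same steps for Largo: y_{Largo} = 13.5 − 0.5y_{Pike}.
Substituting the second reaction function into the first: y_{Pike} = 11.625 − 0.5(13.5 − 0.5y_{Pike}), which gives 0.75y_{Pike} = 4.875 ⇒ y_{Pike} = 6.5.
Then y_{Largo} = 13.5 − 0.5·6.5 = 10.25.
Equilibrium price: P = 129 − 4·16.75 = 62.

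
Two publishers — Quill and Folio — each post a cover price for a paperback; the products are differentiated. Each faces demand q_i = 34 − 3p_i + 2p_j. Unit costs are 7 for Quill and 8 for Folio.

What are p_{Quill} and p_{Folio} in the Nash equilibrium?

Quill's profit: π = (p_{Quill} − 7)(34 − 3p_{Quill} + 2p_{Folio}).
∂π/∂p_{Quill} = 55 − 6p_{Quill} + 2p_{Folio} = 0 ⇒ p_{Quill} = 55/6 + (1/3)p_{Folio}.
Similarly p_{Folio} = 29/3 + (1/3)p_{Quill}.
Solving the two reaction functions simultaneously: (1 − (1/3)(1/3))p_{Quill} = 55/6 + (1/3)·(29/3), so (8/9)p_{Quill} = 223/18 and p_{Quill} = 13.9375.
Then p_{Folio} = 29/3 + (1/3)·13.9375 = 14.3125.

13.9375, 14.3125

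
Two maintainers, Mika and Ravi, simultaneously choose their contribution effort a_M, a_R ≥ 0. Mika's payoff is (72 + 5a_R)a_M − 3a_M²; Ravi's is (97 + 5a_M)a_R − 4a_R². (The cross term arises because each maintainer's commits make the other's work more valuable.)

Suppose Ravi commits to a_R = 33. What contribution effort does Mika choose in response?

Expanding Mika's payoff: 72a_M + 5a_Ra_M − 3a_M².
∂π/∂a_M = 72 + 5a_R − 6a_M = 0, so a_M = 12 + (5/6)a_R.
At a_R = 33: a_M = 12 + (5/6)·33 = 39.5.

39.5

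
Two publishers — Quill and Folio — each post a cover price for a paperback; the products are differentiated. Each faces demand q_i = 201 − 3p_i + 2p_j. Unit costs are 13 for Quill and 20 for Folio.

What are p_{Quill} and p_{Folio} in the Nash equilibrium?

61.3125, 63.9375

Quill's profit: π = (p_{Quill} − 13)(201 − 3p_{Quill} + 2p_{Folio}).
∂π/∂p_{Quill} = 240 − 6p_{Quill} + 2p_{Folio} = 0 ⇒ p_{Quill} = 40 + (1/3)p_{Folio}.
Similarly p_{Folio} = 43.5 + (1/3)p_{Quill}.
Solving the two reaction functions simultaneously: (1 − (1/3)(1/3))p_{Quill} = 40 + (1/3)·43.5, so (8/9)p_{Quill} = 54.5 and p_{Quill} = 61.3125.
Then p_{Folio} = 43.5 + (1/3)·61.3125 = 63.9375.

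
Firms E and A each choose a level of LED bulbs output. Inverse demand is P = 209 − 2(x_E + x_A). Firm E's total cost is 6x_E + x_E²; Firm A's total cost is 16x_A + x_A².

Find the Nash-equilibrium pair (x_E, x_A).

26, 23.5

Firm E's profit: π = x_E(209 − 2(x_E + x_A)) − 6x_E − x_E².
∂π/∂x_E = 203 − 6x_E − 2x_A = 0, so x_E = 203/6 − (1/3)x_A.
By the same steps for A: x_A = 193/6 − (1/3)x_E.
Plugging x_A into E's best response: x_E = 203/6 − (1/3)(193/6 − (1/3)x_E) ⇒ (8/9)x_E = 208/9, so x_E = 26.
Then x_A = 193/6 − (1/3)·26 = 23.5.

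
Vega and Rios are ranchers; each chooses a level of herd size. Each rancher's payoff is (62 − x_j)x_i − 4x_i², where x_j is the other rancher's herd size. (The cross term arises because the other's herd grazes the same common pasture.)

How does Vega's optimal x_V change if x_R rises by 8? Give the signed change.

Vega's payoff is (62 − x_R)x_V − 4x_V².
∂π/∂x_V = 62 − x_R − 8x_V = 0, so x_V = 7.75 − 0.125x_R.
The reaction-function slope is −0.125, so an 8-unit rise in x_R moves x_V by −0.125 × 8 = −1. Vega's best response falls — the actions are strategic substitutes.

-1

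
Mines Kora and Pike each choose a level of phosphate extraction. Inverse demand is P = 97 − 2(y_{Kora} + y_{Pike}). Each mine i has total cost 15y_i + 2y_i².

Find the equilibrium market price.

Mine Kora's profit: π = y_{Kora}(97 − 2(y_{Kora} + y_{Pike})) − 15y_{Kora} − 2y_{Kora}².
∂π/∂y_{Kora} = 82 − 8y_{Kora} − 2y_{Pike} = 0, so y_{Kora} = 10.25 − 0.25y_{Pike}.
By symmetry y_{Pike} = y_{Kora}; substituting into the reaction function, 1.25y_{Kora} = 10.25 and y_{Kora} = 8.2.
Equilibrium price: P = 97 − 2·16.4 = 64.2.

64.2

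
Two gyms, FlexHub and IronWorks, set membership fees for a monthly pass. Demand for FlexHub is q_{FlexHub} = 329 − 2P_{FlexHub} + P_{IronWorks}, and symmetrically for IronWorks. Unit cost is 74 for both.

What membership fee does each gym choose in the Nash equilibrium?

159

FlexHub's profit: π = (P_{FlexHub} − 74)(329 − 2P_{FlexHub} + P_{IronWorks}).
∂π/∂P_{FlexHub} = 477 − 4P_{FlexHub} + P_{IronWorks} = 0 ⇒ P_{FlexHub} = 119.25 + 0.25P_{IronWorks}.
Setting P_{FlexHub} = P_{IronWorks} in the reaction function: P_{FlexHub} = 119.25 + 0.25P_{FlexHub}, so P_{FlexHub} = 119.25 / 0.75 = 159.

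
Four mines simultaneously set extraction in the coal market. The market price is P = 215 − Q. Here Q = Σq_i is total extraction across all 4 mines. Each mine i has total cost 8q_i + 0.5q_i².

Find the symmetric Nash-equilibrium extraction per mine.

A representative mine's profit is π_i = q_i(215 − Q) − 8q_i − 0.5q_i², with Q = q_i + Σ_{j≠i} q_j.
First-order condition: 207 − 3q_i − Σ_{j≠i} q_j = 0.
In a symmetric equilibrium every mine chooses the same q, so Σ_{j≠i} q_j = 3q. The condition becomes 207 − 6q = 0, giving q = 207/6 = 34.5.

34.5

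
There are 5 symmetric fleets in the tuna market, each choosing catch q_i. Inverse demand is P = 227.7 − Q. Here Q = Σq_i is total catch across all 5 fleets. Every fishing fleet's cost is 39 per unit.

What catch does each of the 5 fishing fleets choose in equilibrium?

A representative fishing fleet's profit is π_i = q_i(227.7 − Q) − 39q_i, with Q = q_i + Σ_{j≠i} q_j.
First-order condition: 188.7 − 2q_i − Σ_{j≠i} q_j = 0.
With identical fishing fleets, set every q_j = q: then 188.7 − 2q − 4q = 0, i.e. q = 188.7/6 = 31.45.

31.45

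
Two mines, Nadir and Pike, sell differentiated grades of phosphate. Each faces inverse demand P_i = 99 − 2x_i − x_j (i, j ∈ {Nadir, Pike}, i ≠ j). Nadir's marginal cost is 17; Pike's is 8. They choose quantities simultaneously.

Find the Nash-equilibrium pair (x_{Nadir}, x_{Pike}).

Mine Nadir's profit: π = x_{Nadir}(99 − 2x_{Nadir} − x_{Pike}) − 17x_{Nadir}.
∂π/∂x_{Nadir} = 82 − 4x_{Nadir} − x_{Pike} = 0 ⇒ x_{Nadir} = 20.5 − 0.25x_{Pike}.
Similarly x_{Pike} = 22.75 − 0.25x_{Nadir}.
Substituting the second reaction function into the first: x_{Nadir} = 20.5 − 0.25(22.75 − 0.25x_{Nadir}), which gives 0.9375x_{Nadir} = 14.8125 ⇒ x_{Nadir} = 15.8.
Then x_{Pike} = 22.75 − 0.25·15.8 = 18.8.

15.8, 18.8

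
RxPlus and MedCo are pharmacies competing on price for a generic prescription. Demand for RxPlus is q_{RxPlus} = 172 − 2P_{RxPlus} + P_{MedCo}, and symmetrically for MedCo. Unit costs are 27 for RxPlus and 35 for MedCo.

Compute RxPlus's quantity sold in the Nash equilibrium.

98.8

RxPlus's profit: π = (P_{RxPlus} − 27)(172 − 2P_{RxPlus} + P_{MedCo}).
∂π/∂P_{RxPlus} = 226 − 4P_{RxPlus} + P_{MedCo} = 0 ⇒ P_{RxPlus} = 56.5 + 0.25P_{MedCo}.
Similarly P_{MedCo} = 60.5 + 0.25P_{RxPlus}.
Plugging P_{MedCo} into RxPlus's best response: P_{RxPlus} = 56.5 + 0.25(60.5 + 0.25P_{RxPlus}) ⇒ 0.9375P_{RxPlus} = 71.625, so P_{RxPlus} = 76.4.
Then P_{MedCo} = 60.5 + 0.25·76.4 = 79.6.
q_{RxPlus} = 172 − 2·76.4 + 79.6 = 98.8.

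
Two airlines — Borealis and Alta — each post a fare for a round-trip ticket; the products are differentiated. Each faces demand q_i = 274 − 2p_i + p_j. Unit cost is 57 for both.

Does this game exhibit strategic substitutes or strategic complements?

strategic complements

Borealis's profit: π = (p_{Borealis} − 57)(274 − 2p_{Borealis} + p_{Alta}).
∂π/∂p_{Borealis} = 388 − 4p_{Borealis} + p_{Alta} = 0 ⇒ p_{Borealis} = 97 + 0.25p_{Alta}.
The best-response slope dp_{Borealis}/dp_{Alta} = 0.25 > 0: the reaction function is upward-sloping, so the choices are strategic complements.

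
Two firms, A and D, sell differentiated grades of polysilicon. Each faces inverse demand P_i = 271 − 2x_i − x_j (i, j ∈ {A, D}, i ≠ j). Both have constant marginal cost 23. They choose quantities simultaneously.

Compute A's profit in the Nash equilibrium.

4920.32

Firm A's profit: π = x_A(271 − 2x_A − x_D) − 23x_A.
∂π/∂x_A = 248 − 4x_A − x_D = 0 ⇒ x_A = 62 − 0.25x_D.
Setting x_A = x_D in the reaction function: x_A = 62 − 0.25x_A, so x_A = 62 / 1.25 = 49.6.
P_A = 271 − 2·49.6 − 49.6 = 122.2.
Profit = (122.2 − 23)·49.6 = 4920.32.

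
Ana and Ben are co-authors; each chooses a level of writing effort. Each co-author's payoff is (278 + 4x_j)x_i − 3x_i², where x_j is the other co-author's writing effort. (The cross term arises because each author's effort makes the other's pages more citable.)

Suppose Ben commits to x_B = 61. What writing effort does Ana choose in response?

87

Ana's payoff is (278 + 4x_B)x_A − 3x_A².
∂π/∂x_A = 278 + 4x_B − 6x_A = 0, so x_A = 139/3 + (2/3)x_B.
At x_B = 61: x_A = 139/3 + (2/3)·61 = 87.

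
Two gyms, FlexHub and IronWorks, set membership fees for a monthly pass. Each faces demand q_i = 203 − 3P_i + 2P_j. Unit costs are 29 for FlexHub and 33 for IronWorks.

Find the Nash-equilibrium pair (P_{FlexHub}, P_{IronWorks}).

73.25, 74.75

FlexHub's profit: π = (P_{FlexHub} − 29)(203 − 3P_{FlexHub} + 2P_{IronWorks}).
∂π/∂P_{FlexHub} = 290 − 6P_{FlexHub} + 2P_{IronWorks} = 0 ⇒ P_{FlexHub} = 145/3 + (1/3)P_{IronWorks}.
Similarly P_{IronWorks} = 151/3 + (1/3)P_{FlexHub}.
Plugging P_{IronWorks} into FlexHub's best response: P_{FlexHub} = 145/3 + (1/3)(151/3 + (1/3)P_{FlexHub}) ⇒ (8/9)P_{FlexHub} = 586/9, so P_{FlexHub} = 73.25.
Then P_{IronWorks} = 151/3 + (1/3)·73.25 = 74.75.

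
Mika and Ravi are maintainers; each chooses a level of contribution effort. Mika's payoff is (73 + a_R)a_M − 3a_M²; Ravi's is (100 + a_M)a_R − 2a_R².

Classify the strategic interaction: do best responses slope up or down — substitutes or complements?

strategic complements

Expanding Mika's payoff: 73a_M + a_Ra_M − 3a_M².
∂π/∂a_M = 73 + a_R − 6a_M = 0, so a_M = 73/6 + (1/6)a_R.
The best-response slope da_M/da_R = 1/6 > 0: the reaction function is upward-sloping, so the choices are strategic complements.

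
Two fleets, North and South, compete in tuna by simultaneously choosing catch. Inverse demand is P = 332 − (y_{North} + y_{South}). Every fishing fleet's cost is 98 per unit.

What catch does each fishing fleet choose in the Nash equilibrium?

78

Fishing fleet North's profit: π = y_{North}(332 − (y_{North} + y_{South})) − 98y_{North}.
∂π/∂y_{North} = 234 − 2y_{North} − y_{South} = 0, so y_{North} = 117 − 0.5y_{South}.
The game is symmetric, so in equilibrium y_{South} = y_{North}: the reaction function gives 1.5y_{North} = 117, hence y_{North} = 78.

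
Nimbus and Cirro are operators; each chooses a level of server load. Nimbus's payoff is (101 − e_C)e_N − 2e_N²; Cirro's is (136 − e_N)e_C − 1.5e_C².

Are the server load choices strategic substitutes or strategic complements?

Expanding Nimbus's payoff: 101e_N − e_Ce_N − 2e_N².
∂π/∂e_N = 101 − e_C − 4e_N = 0, so e_N = 25.25 − 0.25e_C.
The best-response slope de_N/de_C = −0.25 < 0: the reaction function is downward-sloping, so the choices are strategic substitutes.

strategic substitutes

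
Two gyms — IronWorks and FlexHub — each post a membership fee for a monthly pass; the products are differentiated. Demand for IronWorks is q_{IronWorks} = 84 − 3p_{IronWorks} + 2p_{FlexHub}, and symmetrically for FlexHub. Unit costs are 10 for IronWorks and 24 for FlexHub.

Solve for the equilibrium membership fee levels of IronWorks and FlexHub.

IronWorks's profit: π = (p_{IronWorks} − 10)(84 − 3p_{IronWorks} + 2p_{FlexHub}).
∂π/∂p_{IronWorks} = 114 − 6p_{IronWorks} + 2p_{FlexHub} = 0 ⇒ p_{IronWorks} = 19 + (1/3)p_{FlexHub}.
Similarly p_{FlexHub} = 26 + (1/3)p_{IronWorks}.
Plugging p_{FlexHub} into IronWorks's best response: p_{IronWorks} = 19 + (1/3)(26 + (1/3)p_{IronWorks}) ⇒ (8/9)p_{IronWorks} = 83/3, so p_{IronWorks} = 31.125.
Then p_{FlexHub} = 26 + (1/3)·31.125 = 36.375.

31.125, 36.375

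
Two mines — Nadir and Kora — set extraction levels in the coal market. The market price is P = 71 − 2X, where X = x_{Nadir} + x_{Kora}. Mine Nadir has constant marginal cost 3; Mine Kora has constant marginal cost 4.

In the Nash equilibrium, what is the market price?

26

Mine Nadir's profit: π = x_{Nadir}(71 − 2(x_{Nadir} + x_{Kora})) − 3x_{Nadir}.
∂π/∂x_{Nadir} = 68 − 4x_{Nadir} − 2x_{Kora} = 0, so x_{Nadir} = 17 − 0.5x_{Kora}.
By the same steps for Kora: x_{Kora} = 16.75 − 0.5x_{Nadir}.
Plugging x_{Kora} into Nadir's best response: x_{Nadir} = 17 − 0.5(16.75 − 0.5x_{Nadir}) ⇒ 0.75x_{Nadir} = 8.625, so x_{Nadir} = 11.5.
Then x_{Kora} = 16.75 − 0.5·11.5 = 11.
Equilibrium price: P = 71 − 2·22.5 = 26.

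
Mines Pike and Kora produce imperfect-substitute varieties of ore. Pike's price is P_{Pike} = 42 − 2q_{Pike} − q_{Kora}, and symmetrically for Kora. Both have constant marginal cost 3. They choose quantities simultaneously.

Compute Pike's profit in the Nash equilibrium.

Mine Pike's profit: π = q_{Pike}(42 − 2q_{Pike} − q_{Kora}) − 3q_{Pike}.
∂π/∂q_{Pike} = 39 − 4q_{Pike} − q_{Kora} = 0 ⇒ q_{Pike} = 9.75 − 0.25q_{Kora}.
The game is symmetric, so in equilibrium q_{Kora} = q_{Pike}: the reaction function gives 1.25q_{Pike} = 9.75, hence q_{Pike} = 7.8.
P_{Pike} = 42 − 2·7.8 − 7.8 = 18.6.
Profit = (18.6 − 3)·7.8 = 121.68.

121.68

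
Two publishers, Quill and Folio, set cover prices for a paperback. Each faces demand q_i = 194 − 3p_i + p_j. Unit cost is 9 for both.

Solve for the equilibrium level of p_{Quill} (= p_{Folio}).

44.2

Quill's profit: π = (p_{Quill} − 9)(194 − 3p_{Quill} + p_{Folio}).
∂π/∂p_{Quill} = 221 − 6p_{Quill} + p_{Folio} = 0 ⇒ p_{Quill} = 221/6 + (1/6)p_{Folio}.
By symmetry p_{Folio} = p_{Quill}; substituting into the reaction function, (5/6)p_{Quill} = 221/6 and p_{Quill} = 44.2.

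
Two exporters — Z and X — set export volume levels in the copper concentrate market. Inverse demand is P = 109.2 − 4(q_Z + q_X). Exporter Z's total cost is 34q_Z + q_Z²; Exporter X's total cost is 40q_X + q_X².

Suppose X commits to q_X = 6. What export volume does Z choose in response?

Exporter Z's profit: π = q_Z(109.2 − 4(q_Z + q_X)) − 34q_Z − q_Z².
∂π/∂q_Z = 75.2 − 10q_Z − 4q_X = 0, so q_Z = 7.52 − 0.4q_X.
At q_X = 6: q_Z = 7.52 − 0.4·6 = 5.12.

5.12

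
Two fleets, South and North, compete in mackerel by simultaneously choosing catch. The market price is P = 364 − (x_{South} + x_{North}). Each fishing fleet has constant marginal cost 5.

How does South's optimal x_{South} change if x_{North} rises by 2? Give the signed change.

-1

Fishing fleet South's profit: π = x_{South}(364 − (x_{South} + x_{North})) − 5x_{South}.
∂π/∂x_{South} = 359 − 2x_{South} − x_{North} = 0, so x_{South} = 179.5 − 0.5x_{North}.
The reaction-function slope is −0.5, so a 2-unit rise in x_{North} moves x_{South} by −0.5 × 2 = −1. South's best response falls — the actions are strategic substitutes.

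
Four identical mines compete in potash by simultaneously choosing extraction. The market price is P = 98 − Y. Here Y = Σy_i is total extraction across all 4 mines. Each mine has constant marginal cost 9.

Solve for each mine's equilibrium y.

17.8

A representative mine's profit is π_i = y_i(98 − Y) − 9y_i, with Y = y_i + Σ_{j≠i} y_j.
First-order condition: 89 − 2y_i − Σ_{j≠i} y_j = 0.
Imposing symmetry (y_j = y for all j) turns Σ_{j≠i} y_j into 3y, so 89 = 5y and y = 17.8.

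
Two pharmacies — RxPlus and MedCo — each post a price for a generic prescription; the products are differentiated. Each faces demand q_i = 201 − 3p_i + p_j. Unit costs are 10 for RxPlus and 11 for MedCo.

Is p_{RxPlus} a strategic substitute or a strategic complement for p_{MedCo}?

RxPlus's profit: π = (p_{RxPlus} − 10)(201 − 3p_{RxPlus} + p_{MedCo}).
∂π/∂p_{RxPlus} = 231 − 6p_{RxPlus} + p_{MedCo} = 0 ⇒ p_{RxPlus} = 38.5 + (1/6)p_{MedCo}.
The best-response slope dp_{RxPlus}/dp_{MedCo} = 1/6 > 0: the reaction function is upward-sloping, so the choices are strategic complements.

strategic complements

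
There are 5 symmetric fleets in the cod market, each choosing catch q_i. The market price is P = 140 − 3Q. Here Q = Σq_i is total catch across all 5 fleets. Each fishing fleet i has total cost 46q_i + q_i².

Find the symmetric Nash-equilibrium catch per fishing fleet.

A representative fishing fleet's profit is π_i = q_i(140 − 3Q) − 46q_i − q_i², with Q = q_i + Σ_{j≠i} q_j.
First-order condition: 94 − 8q_i − 3Σ_{j≠i} q_j = 0.
With identical fishing fleets, set every q_j = q: then 94 − 8q − 12q = 0, i.e. q = 94/20 = 4.7.

4.7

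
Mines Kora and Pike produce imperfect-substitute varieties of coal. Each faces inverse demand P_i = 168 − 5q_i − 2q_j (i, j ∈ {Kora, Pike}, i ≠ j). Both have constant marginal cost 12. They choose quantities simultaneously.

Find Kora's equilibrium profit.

Mine Kora's profit: π = q_{Kora}(168 − 5q_{Kora} − 2q_{Pike}) − 12q_{Kora}.
∂π/∂q_{Kora} = 156 − 10q_{Kora} − 2q_{Pike} = 0 ⇒ q_{Kora} = 15.6 − 0.2q_{Pike}.
Setting q_{Kora} = q_{Pike} in the reaction function: q_{Kora} = 15.6 − 0.2q_{Kora}, so q_{Kora} = 15.6 / 1.2 = 13.
P_{Kora} = 168 − 5·13 − 2·13 = 77.
Profit = (77 − 12)·13 = 845.

845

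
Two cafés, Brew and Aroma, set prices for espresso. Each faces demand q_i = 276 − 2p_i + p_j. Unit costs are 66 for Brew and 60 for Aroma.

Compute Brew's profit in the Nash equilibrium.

9577.28

Brew's profit: π = (p_{Brew} − 66)(276 − 2p_{Brew} + p_{Aroma}).
∂π/∂p_{Brew} = 408 − 4p_{Brew} + p_{Aroma} = 0 ⇒ p_{Brew} = 102 + 0.25p_{Aroma}.
Similarly p_{Aroma} = 99 + 0.25p_{Brew}.
Substituting the second reaction function into the first: p_{Brew} = 102 + 0.25(99 + 0.25p_{Brew}), which gives 0.9375p_{Brew} = 126.75 ⇒ p_{Brew} = 135.2.
Then p_{Aroma} = 99 + 0.25·135.2 = 132.8.
q_{Brew} = 276 − 2·135.2 + 132.8 = 138.4.
Profit = (135.2 − 66)·138.4 = 9577.28.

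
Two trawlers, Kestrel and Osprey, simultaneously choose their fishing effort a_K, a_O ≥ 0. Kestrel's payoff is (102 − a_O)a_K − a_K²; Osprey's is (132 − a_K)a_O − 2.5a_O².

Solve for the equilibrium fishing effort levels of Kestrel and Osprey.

Expanding Kestrel's payoff: 102a_K − a_Oa_K − a_K².
∂π/∂a_K = 102 − a_O − 2a_K = 0, so a_K = 51 − 0.5a_O.
Likewise for Osprey: a_O = 26.4 − 0.2a_K.
Substituting the second reaction function into the first: a_K = 51 − 0.5(26.4 − 0.2a_K), which gives 0.9a_K = 37.8 ⇒ a_K = 42.
Then a_O = 26.4 − 0.2·42 = 18.

42, 18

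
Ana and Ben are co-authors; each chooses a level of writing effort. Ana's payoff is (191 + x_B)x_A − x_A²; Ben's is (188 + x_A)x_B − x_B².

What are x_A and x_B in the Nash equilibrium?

190, 189

Expanding Ana's payoff: 191x_A + x_Bx_A − x_A².
∂π/∂x_A = 191 + x_B − 2x_A = 0, so x_A = 95.5 + 0.5x_B.
Likewise for Ben: x_B = 94 + 0.5x_A.
Substituting the second reaction function into the first: x_A = 95.5 + 0.5(94 + 0.5x_A), which gives 0.75x_A = 142.5 ⇒ x_A = 190.
Then x_B = 94 + 0.5·190 = 189.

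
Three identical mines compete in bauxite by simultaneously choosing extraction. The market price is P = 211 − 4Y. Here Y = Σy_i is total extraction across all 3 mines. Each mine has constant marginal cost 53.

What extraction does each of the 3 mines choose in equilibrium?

A representative mine's profit is π_i = y_i(211 − 4Y) − 53y_i, with Y = y_i + Σ_{j≠i} y_j.
First-order condition: 158 − 8y_i − 4Σ_{j≠i} y_j = 0.
With identical mines, set every y_j = y: then 158 − 8y − 8y = 0, i.e. y = 158/16 = 9.875.

9.875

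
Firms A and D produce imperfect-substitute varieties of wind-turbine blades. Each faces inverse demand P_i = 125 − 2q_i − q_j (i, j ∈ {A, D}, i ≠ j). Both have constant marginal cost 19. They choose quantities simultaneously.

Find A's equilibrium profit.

898.88

Firm A's profit: π = q_A(125 − 2q_A − q_D) − 19q_A.
∂π/∂q_A = 106 − 4q_A − q_D = 0 ⇒ q_A = 26.5 − 0.25q_D.
By symmetry q_D = q_A; substituting into the reaction function, 1.25q_A = 26.5 and q_A = 21.2.
P_A = 125 − 2·21.2 − 21.2 = 61.4.
Profit = (61.4 − 19)·21.2 = 898.88.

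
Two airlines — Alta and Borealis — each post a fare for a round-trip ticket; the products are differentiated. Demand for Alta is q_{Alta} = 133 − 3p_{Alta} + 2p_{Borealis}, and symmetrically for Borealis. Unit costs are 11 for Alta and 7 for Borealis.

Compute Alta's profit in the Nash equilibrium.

2655.1875

Alta's profit: π = (p_{Alta} − 11)(133 − 3p_{Alta} + 2p_{Borealis}).
∂π/∂p_{Alta} = 166 − 6p_{Alta} + 2p_{Borealis} = 0 ⇒ p_{Alta} = 83/3 + (1/3)p_{Borealis}.
Similarly p_{Borealis} = 77/3 + (1/3)p_{Alta}.
Plugging p_{Borealis} into Alta's best response: p_{Alta} = 83/3 + (1/3)(77/3 + (1/3)p_{Alta}) ⇒ (8/9)p_{Alta} = 326/9, so p_{Alta} = 40.75.
Then p_{Borealis} = 77/3 + (1/3)·40.75 = 39.25.
q_{Alta} = 133 − 3·40.75 + 2·39.25 = 89.25.
Profit = (40.75 − 11)·89.25 = 2655.1875.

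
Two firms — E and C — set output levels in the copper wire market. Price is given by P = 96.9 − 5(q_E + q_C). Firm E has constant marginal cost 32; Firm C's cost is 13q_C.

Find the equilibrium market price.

47.3

Firm E's profit: π = q_E(96.9 − 5(q_E + q_C)) − 32q_E.
∂π/∂q_E = 64.9 − 10q_E − 5q_C = 0, so q_E = 6.49 − 0.5q_C.
By the same steps for C: q_C = 8.39 − 0.5q_E.
Solving the two reaction functions simultaneously: (1 − (−0.5)(−0.5))q_E = 6.49 − 0.5·8.39, so 0.75q_E = 2.295 and q_E = 3.06.
Then q_C = 8.39 − 0.5·3.06 = 6.86.
Equilibrium price: P = 96.9 − 5·9.92 = 47.3.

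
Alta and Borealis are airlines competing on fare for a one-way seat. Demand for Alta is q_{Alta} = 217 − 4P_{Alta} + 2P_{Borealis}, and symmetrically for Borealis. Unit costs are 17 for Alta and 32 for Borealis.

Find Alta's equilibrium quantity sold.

Alta's profit: π = (P_{Alta} − 17)(217 − 4P_{Alta} + 2P_{Borealis}).
∂π/∂P_{Alta} = 285 − 8P_{Alta} + 2P_{Borealis} = 0 ⇒ P_{Alta} = 35.625 + 0.25P_{Borealis}.
Similarly P_{Borealis} = 43.125 + 0.25P_{Alta}.
Solving the two reaction functions simultaneously: (1 − (0.25)(0.25))P_{Alta} = 35.625 + 0.25·43.125, so 0.9375P_{Alta} = 1485/32 and P_{Alta} = 49.5.
Then P_{Borealis} = 43.125 + 0.25·49.5 = 55.5.
q_{Alta} = 217 − 4·49.5 + 2·55.5 = 130.

130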